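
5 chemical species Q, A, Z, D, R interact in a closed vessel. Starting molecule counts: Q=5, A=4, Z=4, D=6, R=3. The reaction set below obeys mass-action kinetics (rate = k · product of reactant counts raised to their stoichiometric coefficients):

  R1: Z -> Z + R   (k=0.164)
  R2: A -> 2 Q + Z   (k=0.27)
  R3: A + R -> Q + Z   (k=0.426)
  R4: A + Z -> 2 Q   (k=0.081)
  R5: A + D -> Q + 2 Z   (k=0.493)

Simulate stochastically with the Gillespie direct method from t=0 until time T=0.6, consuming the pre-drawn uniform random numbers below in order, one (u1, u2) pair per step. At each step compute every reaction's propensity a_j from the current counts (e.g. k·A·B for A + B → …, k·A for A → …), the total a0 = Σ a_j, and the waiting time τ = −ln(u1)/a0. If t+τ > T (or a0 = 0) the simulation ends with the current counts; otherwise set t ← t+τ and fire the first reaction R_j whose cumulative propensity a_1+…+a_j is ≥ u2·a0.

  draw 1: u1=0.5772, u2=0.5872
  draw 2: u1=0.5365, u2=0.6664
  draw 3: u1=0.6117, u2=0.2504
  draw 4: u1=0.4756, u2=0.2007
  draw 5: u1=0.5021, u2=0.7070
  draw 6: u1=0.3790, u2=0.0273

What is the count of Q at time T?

Q at T = 9

t=0.000: Q=5 A=4 Z=4 D=6 R=3
Draw 1: a1=0.656, a2=1.080, a3=5.112, a4=1.296, a5=11.832, a0=19.976; τ=−ln(0.5772)/19.976=0.028 → t=0.028; u2·a0=0.5872·19.976=11.730; a1+…+a4=8.144 < 11.730 ≤ a1+…+a5=19.976 → R5 fires; Q=6 A=3 Z=6 D=5 R=3
Draw 2: a1=0.984, a2=0.810, a3=3.834, a4=1.458, a5=7.395, a0=14.481; τ=−ln(0.5365)/14.481=0.043 → t=0.071; u2·a0=0.6664·14.481=9.650; a1+…+a4=7.086 < 9.650 ≤ a1+…+a5=14.481 → R5 fires; Q=7 A=2 Z=8 D=4 R=3
Draw 3: a1=1.312, a2=0.540, a3=2.556, a4=1.296, a5=3.944, a0=9.648; τ=−ln(0.6117)/9.648=0.051 → t=0.121; u2·a0=0.2504·9.648=2.416; a1+a2=1.852 < 2.416 ≤ a1+…+a3=4.408 → R3 fires; Q=8 A=1 Z=9 D=4 R=2
Draw 4: a1=1.476, a2=0.270, a3=0.852, a4=0.729, a5=1.972, a0=5.299; τ=−ln(0.4756)/5.299=0.140 → t=0.262; u2·a0=0.2007·5.299=1.064 ≤ a1=1.476 → R1 fires; Q=8 A=1 Z=9 D=4 R=3
Draw 5: a1=1.476, a2=0.270, a3=1.278, a4=0.729, a5=1.972, a0=5.725; τ=−ln(0.5021)/5.725=0.120 → t=0.382; u2·a0=0.7070·5.725=4.048; a1+…+a4=3.753 < 4.048 ≤ a1+…+a5=5.725 → R5 fires; Q=9 A=0 Z=11 D=3 R=3
Draw 6: a1=1.804, a2=0.000, a3=0.000, a4=0.000, a5=0.000, a0=1.804; τ=−ln(0.3790)/1.804=0.538 → t=0.920 > T=0.6: stop.
Read off Q at T=0.6: 9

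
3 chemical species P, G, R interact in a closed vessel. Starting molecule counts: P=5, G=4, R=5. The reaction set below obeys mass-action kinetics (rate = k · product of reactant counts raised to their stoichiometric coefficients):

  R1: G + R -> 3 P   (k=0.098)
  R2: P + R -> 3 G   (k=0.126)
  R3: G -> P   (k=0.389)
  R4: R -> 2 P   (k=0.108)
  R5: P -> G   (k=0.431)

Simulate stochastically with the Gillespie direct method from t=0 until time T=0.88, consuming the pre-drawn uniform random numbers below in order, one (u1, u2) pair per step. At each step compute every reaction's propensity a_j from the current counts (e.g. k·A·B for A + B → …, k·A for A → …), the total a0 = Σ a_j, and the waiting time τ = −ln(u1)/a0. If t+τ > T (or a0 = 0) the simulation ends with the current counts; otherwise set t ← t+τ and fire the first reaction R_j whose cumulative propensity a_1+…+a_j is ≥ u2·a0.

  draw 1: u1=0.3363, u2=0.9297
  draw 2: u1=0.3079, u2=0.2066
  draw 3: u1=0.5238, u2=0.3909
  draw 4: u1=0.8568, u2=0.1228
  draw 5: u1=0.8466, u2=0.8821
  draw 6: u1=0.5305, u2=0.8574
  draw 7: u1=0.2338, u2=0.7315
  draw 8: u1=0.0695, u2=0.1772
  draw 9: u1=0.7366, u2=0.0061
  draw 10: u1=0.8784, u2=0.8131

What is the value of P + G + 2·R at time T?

Value at T = 19

Check how each reaction changes W = P + G + 2·R (weight of products minus weight of reactants):
R1: G + R -> 3 P: (1·3) − (1·1 + 2·1) = 3 − 3 = 0
R2: P + R -> 3 G: (1·3) − (1·1 + 2·1) = 3 − 3 = 0
R3: G -> P: (1·1) − (1·1) = 1 − 1 = 0
R4: R -> 2 P: (1·2) − (2·1) = 2 − 2 = 0
R5: P -> G: (1·1) − (1·1) = 1 − 1 = 0
Every reaction leaves W unchanged, so W is conserved and no simulation is needed: W(T) = W(0) = 5 + 4 + 2·5 = 19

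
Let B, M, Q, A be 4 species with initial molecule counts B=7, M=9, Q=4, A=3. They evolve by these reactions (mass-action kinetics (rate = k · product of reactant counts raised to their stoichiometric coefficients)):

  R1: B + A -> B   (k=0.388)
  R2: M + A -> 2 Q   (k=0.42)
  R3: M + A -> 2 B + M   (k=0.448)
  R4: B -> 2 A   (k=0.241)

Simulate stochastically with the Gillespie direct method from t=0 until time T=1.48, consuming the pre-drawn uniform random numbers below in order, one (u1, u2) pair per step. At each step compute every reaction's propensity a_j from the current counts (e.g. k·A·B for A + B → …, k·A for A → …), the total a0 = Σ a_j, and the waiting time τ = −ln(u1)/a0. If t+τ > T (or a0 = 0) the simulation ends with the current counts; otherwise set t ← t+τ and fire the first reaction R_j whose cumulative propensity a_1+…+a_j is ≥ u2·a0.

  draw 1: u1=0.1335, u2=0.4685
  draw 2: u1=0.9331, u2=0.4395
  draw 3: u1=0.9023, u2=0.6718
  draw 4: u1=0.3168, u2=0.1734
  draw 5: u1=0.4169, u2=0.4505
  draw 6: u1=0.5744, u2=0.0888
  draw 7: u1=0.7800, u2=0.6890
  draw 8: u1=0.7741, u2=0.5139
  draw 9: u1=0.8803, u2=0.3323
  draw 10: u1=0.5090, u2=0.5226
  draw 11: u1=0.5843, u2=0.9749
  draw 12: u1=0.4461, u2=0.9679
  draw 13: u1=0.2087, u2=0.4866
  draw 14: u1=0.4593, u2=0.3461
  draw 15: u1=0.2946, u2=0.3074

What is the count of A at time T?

A at T = 4

t=0.000: B=7 M=9 Q=4 A=3
Draw 1: a1=8.148, a2=11.340, a3=12.096, a4=1.687, a0=33.271; τ=−ln(0.1335)/33.271=0.061 → t=0.061; u2·a0=0.4685·33.271=15.587; a1=8.148 < 15.587 ≤ a1+a2=19.488 → R2 fires; B=7 M=8 Q=6 A=2
Draw 2: a1=5.432, a2=6.720, a3=7.168, a4=1.687, a0=21.007; τ=−ln(0.9331)/21.007=0.003 → t=0.064; u2·a0=0.4395·21.007=9.233; a1=5.432 < 9.233 ≤ a1+a2=12.152 → R2 fires; B=7 M=7 Q=8 A=1
Draw 3: a1=2.716, a2=2.940, a3=3.136, a4=1.687, a0=10.479; τ=−ln(0.9023)/10.479=0.010 → t=0.074; u2·a0=0.6718·10.479=7.040; a1+a2=5.656 < 7.040 ≤ a1+…+a3=8.792 → R3 fires; B=9 M=7 Q=8 A=0
Draw 4: a1=0.000, a2=0.000, a3=0.000, a4=2.169, a0=2.169; τ=−ln(0.3168)/2.169=0.530 → t=0.604; u2·a0=0.1734·2.169=0.376; a1+…+a3=0.000 < 0.376 ≤ a1+…+a4=2.169 → R4 fires; B=8 M=7 Q=8 A=2
Draw 5: a1=6.208, a2=5.880, a3=6.272, a4=1.928, a0=20.288; τ=−ln(0.4169)/20.288=0.043 → t=0.647; u2·a0=0.4505·20.288=9.140; a1=6.208 < 9.140 ≤ a1+a2=12.088 → R2 fires; B=8 M=6 Q=10 A=1
Draw 6: a1=3.104, a2=2.520, a3=2.688, a4=1.928, a0=10.240; τ=−ln(0.5744)/10.240=0.054 → t=0.701; u2·a0=0.0888·10.240=0.909 ≤ a1=3.104 → R1 fires; B=8 M=6 Q=10 A=0
Draw 7: a1=0.000, a2=0.000, a3=0.000, a4=1.928, a0=1.928; τ=−ln(0.7800)/1.928=0.129 → t=0.830; u2·a0=0.6890·1.928=1.328; a1+…+a3=0.000 < 1.328 ≤ a1+…+a4=1.928 → R4 fires; B=7 M=6 Q=10 A=2
Draw 8: a1=5.432, a2=5.040, a3=5.376, a4=1.687, a0=17.535; τ=−ln(0.7741)/17.535=0.015 → t=0.844; u2·a0=0.5139·17.535=9.011; a1=5.432 < 9.011 ≤ a1+a2=10.472 → R2 fires; B=7 M=5 Q=12 A=1
Draw 9: a1=2.716, a2=2.100, a3=2.240, a4=1.687, a0=8.743; τ=−ln(0.8803)/8.743=0.015 → t=0.859; u2·a0=0.3323·8.743=2.905; a1=2.716 < 2.905 ≤ a1+a2=4.816 → R2 fires; B=7 M=4 Q=14 A=0
Draw 10: a1=0.000, a2=0.000, a3=0.000, a4=1.687, a0=1.687; τ=−ln(0.5090)/1.687=0.400 → t=1.259; u2·a0=0.5226·1.687=0.882; a1+…+a3=0.000 < 0.882 ≤ a1+…+a4=1.687 → R4 fires; B=6 M=4 Q=14 A=2
Draw 11: a1=4.656, a2=3.360, a3=3.584, a4=1.446, a0=13.046; τ=−ln(0.5843)/13.046=0.041 → t=1.300; u2·a0=0.9749·13.046=12.719; a1+…+a3=11.600 < 12.719 ≤ a1+…+a4=13.046 → R4 fires; B=5 M=4 Q=14 A=4
Draw 12: a1=7.760, a2=6.720, a3=7.168, a4=1.205, a0=22.853; τ=−ln(0.4461)/22.853=0.035 → t=1.336; u2·a0=0.9679·22.853=22.119; a1+…+a3=21.648 < 22.119 ≤ a1+…+a4=22.853 → R4 fires; B=4 M=4 Q=14 A=6
Draw 13: a1=9.312, a2=10.080, a3=10.752, a4=0.964, a0=31.108; τ=−ln(0.2087)/31.108=0.050 → t=1.386; u2·a0=0.4866·31.108=15.137; a1=9.312 < 15.137 ≤ a1+a2=19.392 → R2 fires; B=4 M=3 Q=16 A=5
Draw 14: a1=7.760, a2=6.300, a3=6.720, a4=0.964, a0=21.744; τ=−ln(0.4593)/21.744=0.036 → t=1.422; u2·a0=0.3461·21.744=7.526 ≤ a1=7.760 → R1 fires; B=4 M=3 Q=16 A=4
Draw 15: a1=6.208, a2=5.040, a3=5.376, a4=0.964, a0=17.588; τ=−ln(0.2946)/17.588=0.069 → t=1.491 > T=1.48: stop.
Read off A at T=1.48: 4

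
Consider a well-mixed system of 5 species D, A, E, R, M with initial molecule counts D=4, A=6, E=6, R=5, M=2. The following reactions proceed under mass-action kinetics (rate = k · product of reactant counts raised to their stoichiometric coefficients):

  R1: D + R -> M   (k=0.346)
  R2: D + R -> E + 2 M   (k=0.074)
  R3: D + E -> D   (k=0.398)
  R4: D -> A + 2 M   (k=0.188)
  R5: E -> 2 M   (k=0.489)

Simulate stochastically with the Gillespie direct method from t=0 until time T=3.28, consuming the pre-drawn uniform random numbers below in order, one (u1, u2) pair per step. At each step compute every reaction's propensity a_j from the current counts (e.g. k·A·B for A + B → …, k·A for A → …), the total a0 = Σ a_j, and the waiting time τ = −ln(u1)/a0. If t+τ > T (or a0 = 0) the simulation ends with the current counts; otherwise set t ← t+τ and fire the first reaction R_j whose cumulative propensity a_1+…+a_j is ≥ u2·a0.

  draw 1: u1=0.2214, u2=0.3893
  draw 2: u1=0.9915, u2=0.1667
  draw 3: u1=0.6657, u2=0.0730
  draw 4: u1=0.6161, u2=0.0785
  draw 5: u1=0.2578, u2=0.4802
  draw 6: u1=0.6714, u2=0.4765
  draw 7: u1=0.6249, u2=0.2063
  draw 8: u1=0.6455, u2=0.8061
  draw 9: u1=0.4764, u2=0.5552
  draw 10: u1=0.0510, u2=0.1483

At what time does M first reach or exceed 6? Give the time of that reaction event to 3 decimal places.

Threshold first reached at t = 0.614

t=0.000: D=4 A=6 E=6 R=5 M=2
Draw 1: a1=6.920, a2=1.480, a3=9.552, a4=0.752, a5=2.934, a0=21.638; τ=−ln(0.2214)/21.638=0.070 → t=0.070; u2·a0=0.3893·21.638=8.424; a1+a2=8.400 < 8.424 ≤ a1+…+a3=17.952 → R3 fires; D=4 A=6 E=5 R=5 M=2
Draw 2: a1=6.920, a2=1.480, a3=7.960, a4=0.752, a5=2.445, a0=19.557; τ=−ln(0.9915)/19.557=0.000 → t=0.070; u2·a0=0.1667·19.557=3.260 ≤ a1=6.920 → R1 fires; D=3 A=6 E=5 R=4 M=3
Draw 3: a1=4.152, a2=0.888, a3=5.970, a4=0.564, a5=2.445, a0=14.019; τ=−ln(0.6657)/14.019=0.029 → t=0.099; u2·a0=0.0730·14.019=1.023 ≤ a1=4.152 → R1 fires; D=2 A=6 E=5 R=3 M=4
Draw 4: a1=2.076, a2=0.444, a3=3.980, a4=0.376, a5=2.445, a0=9.321; τ=−ln(0.6161)/9.321=0.052 → t=0.151; u2·a0=0.0785·9.321=0.732 ≤ a1=2.076 → R1 fires; D=1 A=6 E=5 R=2 M=5
Draw 5: a1=0.692, a2=0.148, a3=1.990, a4=0.188, a5=2.445, a0=5.463; τ=−ln(0.2578)/5.463=0.248 → t=0.399; u2·a0=0.4802·5.463=2.623; a1+a2=0.840 < 2.623 ≤ a1+…+a3=2.830 → R3 fires; D=1 A=6 E=4 R=2 M=5
Draw 6: a1=0.692, a2=0.148, a3=1.592, a4=0.188, a5=1.956, a0=4.576; τ=−ln(0.6714)/4.576=0.087 → t=0.486; u2·a0=0.4765·4.576=2.180; a1+a2=0.840 < 2.180 ≤ a1+…+a3=2.432 → R3 fires; D=1 A=6 E=3 R=2 M=5
Draw 7: a1=0.692, a2=0.148, a3=1.194, a4=0.188, a5=1.467, a0=3.689; τ=−ln(0.6249)/3.689=0.127 → t=0.614; u2·a0=0.2063·3.689=0.761; a1=0.692 < 0.761 ≤ a1+a2=0.840 → R2 fires; D=0 A=6 E=4 R=1 M=7
Draw 8: a1=0.000, a2=0.000, a3=0.000, a4=0.000, a5=1.956, a0=1.956; τ=−ln(0.6455)/1.956=0.224 → t=0.838; u2·a0=0.8061·1.956=1.577; a1+…+a4=0.000 < 1.577 ≤ a1+…+a5=1.956 → R5 fires; D=0 A=6 E=3 R=1 M=9
Draw 9: a1=0.000, a2=0.000, a3=0.000, a4=0.000, a5=1.467, a0=1.467; τ=−ln(0.4764)/1.467=0.505 → t=1.343; u2·a0=0.5552·1.467=0.814; a1+…+a4=0.000 < 0.814 ≤ a1+…+a5=1.467 → R5 fires; D=0 A=6 E=2 R=1 M=11
Draw 10: a1=0.000, a2=0.000, a3=0.000, a4=0.000, a5=0.978, a0=0.978; τ=−ln(0.0510)/0.978=3.043 → t=4.386 > T=3.28: stop.
M first becomes ≥ 6 when it reaches 7 at the event at t=0.614.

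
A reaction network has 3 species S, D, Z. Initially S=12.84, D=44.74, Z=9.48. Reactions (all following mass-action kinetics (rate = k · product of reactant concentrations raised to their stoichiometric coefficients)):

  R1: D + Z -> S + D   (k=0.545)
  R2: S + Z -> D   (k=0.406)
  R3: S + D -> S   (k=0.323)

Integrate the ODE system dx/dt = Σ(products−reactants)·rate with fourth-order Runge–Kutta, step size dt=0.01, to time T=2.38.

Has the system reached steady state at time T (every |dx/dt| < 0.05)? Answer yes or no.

Steady state at T: yes

RK4 with dt=0.01: 238 steps to T=2.38. Trajectory (selected grid times):
t=0.00: S=12.84 D=44.74 Z=9.48
t=0.26: S=17.83 D=11.15 Z=0.04
t=0.53: S=17.82 D=2.36 Z=0.00
t=0.79: S=17.82 D=0.53 Z=0.00
t=1.06: S=17.82 D=0.11 Z=0.00
t=1.32: S=17.82 D=0.03 Z=0.00
t=1.59: S=17.82 D=0.01 Z=0.00
t=1.85: S=17.82 D=0.00 Z=0.00
t=2.12: S=17.82 D=0.00 Z=0.00
t=2.38: S=17.82 D=0.00 Z=0.00
Rates at T: R1=0.0000, R2=0.0000, R3=0.0003
dx/dt at T (Σ net stoichiometry × rate): S=-0.0000, D=-0.0003, Z=-0.0000
Largest |dx/dt| is |-0.0003| (D) < 0.05 → steady.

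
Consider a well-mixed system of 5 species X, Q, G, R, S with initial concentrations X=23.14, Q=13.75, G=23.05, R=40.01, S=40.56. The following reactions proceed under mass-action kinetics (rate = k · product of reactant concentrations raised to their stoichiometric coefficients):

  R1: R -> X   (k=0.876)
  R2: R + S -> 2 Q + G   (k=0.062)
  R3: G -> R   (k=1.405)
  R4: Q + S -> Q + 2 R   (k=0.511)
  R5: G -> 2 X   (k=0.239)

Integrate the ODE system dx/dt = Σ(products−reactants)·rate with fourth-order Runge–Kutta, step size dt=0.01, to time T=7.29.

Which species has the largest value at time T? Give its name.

RK4 with dt=0.01: 729 steps to T=7.29. Trajectory (selected grid times):
t=0.00: X=23.14 Q=13.75 G=23.05 R=40.01 S=40.56
t=0.81: X=81.66 Q=33.79 G=9.04 R=60.08 S=0.00
t=1.62: X=116.04 Q=33.79 G=2.39 R=33.32 S=0.00
t=2.43: X=133.99 Q=33.79 G=0.63 R=17.38 S=0.00
t=3.24: X=143.09 Q=33.79 G=0.17 R=8.81 S=0.00
t=4.05: X=147.64 Q=33.79 G=0.04 R=4.40 S=0.00
t=4.86: X=149.89 Q=33.79 G=0.01 R=2.18 S=0.00
t=5.67: X=151.01 Q=33.79 G=0.00 R=1.08 S=0.00
t=6.48: X=151.56 Q=33.79 G=0.00 R=0.53 S=0.00
t=7.29: X=151.83 Q=33.79 G=0.00 R=0.26 S=0.00
At T=7.29: X=151.83 Q=33.79 G=0.00 R=0.26 S=0.00; the largest is X.

Dominant species at T: X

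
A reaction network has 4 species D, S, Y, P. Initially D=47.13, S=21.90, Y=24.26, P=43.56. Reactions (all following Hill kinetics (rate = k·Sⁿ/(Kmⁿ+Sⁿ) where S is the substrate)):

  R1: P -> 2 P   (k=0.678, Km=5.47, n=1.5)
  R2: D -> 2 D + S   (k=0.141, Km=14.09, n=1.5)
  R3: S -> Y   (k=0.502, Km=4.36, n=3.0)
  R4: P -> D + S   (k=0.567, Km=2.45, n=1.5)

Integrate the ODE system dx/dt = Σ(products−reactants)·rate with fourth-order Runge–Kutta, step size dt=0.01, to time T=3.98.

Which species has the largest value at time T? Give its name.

RK4 with dt=0.01: 398 steps to T=3.98. Trajectory (selected grid times):
t=0.00: D=47.13 S=21.90 Y=24.26 P=43.56
t=0.44: D=47.43 S=21.98 Y=24.48 P=43.60
t=0.88: D=47.73 S=22.06 Y=24.70 P=43.64
t=1.33: D=48.04 S=22.14 Y=24.92 P=43.68
t=1.77: D=48.34 S=22.22 Y=25.14 P=43.72
t=2.21: D=48.64 S=22.30 Y=25.36 P=43.76
t=2.65: D=48.94 S=22.39 Y=25.58 P=43.80
t=3.10: D=49.24 S=22.47 Y=25.80 P=43.84
t=3.54: D=49.54 S=22.55 Y=26.02 P=43.88
t=3.98: D=49.84 S=22.63 Y=26.24 P=43.92
At T=3.98: D=49.84 S=22.63 Y=26.24 P=43.92; the largest is D.

Dominant species at T: D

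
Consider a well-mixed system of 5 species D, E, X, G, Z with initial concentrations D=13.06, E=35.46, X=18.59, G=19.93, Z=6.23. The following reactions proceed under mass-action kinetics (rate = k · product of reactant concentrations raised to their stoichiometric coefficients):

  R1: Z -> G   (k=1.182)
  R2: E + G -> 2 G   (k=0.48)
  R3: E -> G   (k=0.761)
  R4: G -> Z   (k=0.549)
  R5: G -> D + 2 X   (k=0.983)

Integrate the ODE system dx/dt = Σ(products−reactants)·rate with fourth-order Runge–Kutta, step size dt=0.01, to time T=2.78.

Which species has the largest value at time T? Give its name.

RK4 with dt=0.01: 278 steps to T=2.78. Trajectory (selected grid times):
t=0.00: D=13.06 E=35.46 X=18.59 G=19.93 Z=6.23
t=0.31: D=25.45 E=0.07 X=43.37 G=39.01 Z=10.16
t=0.62: D=35.45 E=0.00 X=63.37 G=27.56 Z=11.67
t=0.93: D=42.70 E=0.00 X=77.86 G=20.54 Z=11.45
t=1.24: D=48.21 E=0.00 X=88.90 G=15.97 Z=10.49
t=1.54: D=52.45 E=0.00 X=97.36 G=12.90 Z=9.34
t=1.85: D=56.00 E=0.00 X=104.47 G=10.55 Z=8.13
t=2.16: D=58.93 E=0.00 X=110.33 G=8.75 Z=7.00
t=2.47: D=61.37 E=0.00 X=115.22 G=7.32 Z=5.98
t=2.78: D=63.42 E=0.00 X=119.31 G=6.16 Z=5.10
At T=2.78: D=63.42 E=0.00 X=119.31 G=6.16 Z=5.10; the largest is X.

Dominant species at T: X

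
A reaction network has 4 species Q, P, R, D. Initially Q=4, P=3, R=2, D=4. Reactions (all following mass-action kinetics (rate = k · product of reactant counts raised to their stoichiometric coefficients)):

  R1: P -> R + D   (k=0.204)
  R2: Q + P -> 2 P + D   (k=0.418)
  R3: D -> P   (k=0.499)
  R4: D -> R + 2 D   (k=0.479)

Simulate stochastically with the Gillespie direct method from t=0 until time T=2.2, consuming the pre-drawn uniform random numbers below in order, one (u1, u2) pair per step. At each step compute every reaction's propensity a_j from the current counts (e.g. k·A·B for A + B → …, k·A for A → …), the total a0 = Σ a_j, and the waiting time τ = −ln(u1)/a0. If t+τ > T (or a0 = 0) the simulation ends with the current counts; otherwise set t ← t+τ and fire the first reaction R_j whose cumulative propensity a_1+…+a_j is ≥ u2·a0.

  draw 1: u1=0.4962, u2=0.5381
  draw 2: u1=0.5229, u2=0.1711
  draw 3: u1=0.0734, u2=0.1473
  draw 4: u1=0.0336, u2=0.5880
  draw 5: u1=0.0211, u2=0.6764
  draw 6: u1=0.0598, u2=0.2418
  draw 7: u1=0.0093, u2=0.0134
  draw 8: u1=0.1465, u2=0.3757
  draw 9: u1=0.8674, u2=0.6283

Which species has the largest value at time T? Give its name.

t=0.000: Q=4 P=3 R=2 D=4
Draw 1: a1=0.612, a2=5.016, a3=1.996, a4=1.916, a0=9.540; τ=−ln(0.4962)/9.540=0.073 → t=0.073; u2·a0=0.5381·9.540=5.133; a1=0.612 < 5.133 ≤ a1+a2=5.628 → R2 fires; Q=3 P=4 R=2 D=5
Draw 2: a1=0.816, a2=5.016, a3=2.495, a4=2.395, a0=10.722; τ=−ln(0.5229)/10.722=0.060 → t=0.134; u2·a0=0.1711·10.722=1.835; a1=0.816 < 1.835 ≤ a1+a2=5.832 → R2 fires; Q=2 P=5 R=2 D=6
Draw 3: a1=1.020, a2=4.180, a3=2.994, a4=2.874, a0=11.068; τ=−ln(0.0734)/11.068=0.236 → t=0.370; u2·a0=0.1473·11.068=1.630; a1=1.020 < 1.630 ≤ a1+a2=5.200 → R2 fires; Q=1 P=6 R=2 D=7
Draw 4: a1=1.224, a2=2.508, a3=3.493, a4=3.353, a0=10.578; τ=−ln(0.0336)/10.578=0.321 → t=0.691; u2·a0=0.5880·10.578=6.220; a1+a2=3.732 < 6.220 ≤ a1+…+a3=7.225 → R3 fires; Q=1 P=7 R=2 D=6
Draw 5: a1=1.428, a2=2.926, a3=2.994, a4=2.874, a0=10.222; τ=−ln(0.0211)/10.222=0.377 → t=1.068; u2·a0=0.6764·10.222=6.914; a1+a2=4.354 < 6.914 ≤ a1+…+a3=7.348 → R3 fires; Q=1 P=8 R=2 D=5
Draw 6: a1=1.632, a2=3.344, a3=2.495, a4=2.395, a0=9.866; τ=−ln(0.0598)/9.866=0.286 → t=1.354; u2·a0=0.2418·9.866=2.386; a1=1.632 < 2.386 ≤ a1+a2=4.976 → R2 fires; Q=0 P=9 R=2 D=6
Draw 7: a1=1.836, a2=0.000, a3=2.994, a4=2.874, a0=7.704; τ=−ln(0.0093)/7.704=0.607 → t=1.961; u2·a0=0.0134·7.704=0.103 ≤ a1=1.836 → R1 fires; Q=0 P=8 R=3 D=7
Draw 8: a1=1.632, a2=0.000, a3=3.493, a4=3.353, a0=8.478; τ=−ln(0.1465)/8.478=0.227 → t=2.187; u2·a0=0.3757·8.478=3.185; a1+a2=1.632 < 3.185 ≤ a1+…+a3=5.125 → R3 fires; Q=0 P=9 R=3 D=6
Draw 9: a1=1.836, a2=0.000, a3=2.994, a4=2.874, a0=7.704; τ=−ln(0.8674)/7.704=0.018 → t=2.206 > T=2.2: stop.
At T=2.2: Q=0 P=9 R=3 D=6; the largest is P.

Dominant species at T: P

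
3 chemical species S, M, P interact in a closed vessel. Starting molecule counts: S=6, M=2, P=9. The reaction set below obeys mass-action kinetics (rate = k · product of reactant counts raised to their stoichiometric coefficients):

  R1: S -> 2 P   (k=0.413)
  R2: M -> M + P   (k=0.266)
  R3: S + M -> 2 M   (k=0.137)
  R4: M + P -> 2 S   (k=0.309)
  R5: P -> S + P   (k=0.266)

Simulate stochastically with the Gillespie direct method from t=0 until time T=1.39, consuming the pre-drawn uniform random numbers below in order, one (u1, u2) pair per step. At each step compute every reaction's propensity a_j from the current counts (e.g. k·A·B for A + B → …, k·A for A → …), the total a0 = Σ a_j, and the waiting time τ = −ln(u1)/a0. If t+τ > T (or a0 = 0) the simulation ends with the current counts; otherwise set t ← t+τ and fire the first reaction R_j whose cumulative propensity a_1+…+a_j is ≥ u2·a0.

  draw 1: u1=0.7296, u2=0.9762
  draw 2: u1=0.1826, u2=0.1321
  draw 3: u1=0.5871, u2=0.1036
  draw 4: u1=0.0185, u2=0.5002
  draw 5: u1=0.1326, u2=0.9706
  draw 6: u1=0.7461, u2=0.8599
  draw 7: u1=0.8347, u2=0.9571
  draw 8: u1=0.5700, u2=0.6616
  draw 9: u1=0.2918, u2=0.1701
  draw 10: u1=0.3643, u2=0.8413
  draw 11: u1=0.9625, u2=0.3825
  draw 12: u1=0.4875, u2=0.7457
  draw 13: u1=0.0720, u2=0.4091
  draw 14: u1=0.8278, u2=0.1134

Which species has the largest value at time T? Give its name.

Dominant species at T: P

t=0.000: S=6 M=2 P=9
Draw 1: a1=2.478, a2=0.532, a3=1.644, a4=5.562, a5=2.394, a0=12.610; τ=−ln(0.7296)/12.610=0.025 → t=0.025; u2·a0=0.9762·12.610=12.310; a1+…+a4=10.216 < 12.310 ≤ a1+…+a5=12.610 → R5 fires; S=7 M=2 P=9
Draw 2: a1=2.891, a2=0.532, a3=1.918, a4=5.562, a5=2.394, a0=13.297; τ=−ln(0.1826)/13.297=0.128 → t=0.153; u2·a0=0.1321·13.297=1.757 ≤ a1=2.891 → R1 fires; S=6 M=2 P=11
Draw 3: a1=2.478, a2=0.532, a3=1.644, a4=6.798, a5=2.926, a0=14.378; τ=−ln(0.5871)/14.378=0.037 → t=0.190; u2·a0=0.1036·14.378=1.490 ≤ a1=2.478 → R1 fires; S=5 M=2 P=13
Draw 4: a1=2.065, a2=0.532, a3=1.370, a4=8.034, a5=3.458, a0=15.459; τ=−ln(0.0185)/15.459=0.258 → t=0.448; u2·a0=0.5002·15.459=7.733; a1+…+a3=3.967 < 7.733 ≤ a1+…+a4=12.001 → R4 fires; S=7 M=1 P=12
Draw 5: a1=2.891, a2=0.266, a3=0.959, a4=3.708, a5=3.192, a0=11.016; τ=−ln(0.1326)/11.016=0.183 → t=0.631; u2·a0=0.9706·11.016=10.692; a1+…+a4=7.824 < 10.692 ≤ a1+…+a5=11.016 → R5 fires; S=8 M=1 P=12
Draw 6: a1=3.304, a2=0.266, a3=1.096, a4=3.708, a5=3.192, a0=11.566; τ=−ln(0.7461)/11.566=0.025 → t=0.657; u2·a0=0.8599·11.566=9.946; a1+…+a4=8.374 < 9.946 ≤ a1+…+a5=11.566 → R5 fires; S=9 M=1 P=12
Draw 7: a1=3.717, a2=0.266, a3=1.233, a4=3.708, a5=3.192, a0=12.116; τ=−ln(0.8347)/12.116=0.015 → t=0.672; u2·a0=0.9571·12.116=11.596; a1+…+a4=8.924 < 11.596 ≤ a1+…+a5=12.116 → R5 fires; S=10 M=1 P=12
Draw 8: a1=4.130, a2=0.266, a3=1.370, a4=3.708, a5=3.192, a0=12.666; τ=−ln(0.5700)/12.666=0.044 → t=0.716; u2·a0=0.6616·12.666=8.380; a1+…+a3=5.766 < 8.380 ≤ a1+…+a4=9.474 → R4 fires; S=12 M=0 P=11
Draw 9: a1=4.956, a2=0.000, a3=0.000, a4=0.000, a5=2.926, a0=7.882; τ=−ln(0.2918)/7.882=0.156 → t=0.872; u2·a0=0.1701·7.882=1.341 ≤ a1=4.956 → R1 fires; S=11 M=0 P=13
Draw 10: a1=4.543, a2=0.000, a3=0.000, a4=0.000, a5=3.458, a0=8.001; τ=−ln(0.3643)/8.001=0.126 → t=0.999; u2·a0=0.8413·8.001=6.731; a1+…+a4=4.543 < 6.731 ≤ a1+…+a5=8.001 → R5 fires; S=12 M=0 P=13
Draw 11: a1=4.956, a2=0.000, a3=0.000, a4=0.000, a5=3.458, a0=8.414; τ=−ln(0.9625)/8.414=0.005 → t=1.003; u2·a0=0.3825·8.414=3.218 ≤ a1=4.956 → R1 fires; S=11 M=0 P=15
Draw 12: a1=4.543, a2=0.000, a3=0.000, a4=0.000, a5=3.990, a0=8.533; τ=−ln(0.4875)/8.533=0.084 → t=1.087; u2·a0=0.7457·8.533=6.363; a1+…+a4=4.543 < 6.363 ≤ a1+…+a5=8.533 → R5 fires; S=12 M=0 P=15
Draw 13: a1=4.956, a2=0.000, a3=0.000, a4=0.000, a5=3.990, a0=8.946; τ=−ln(0.0720)/8.946=0.294 → t=1.381; u2·a0=0.4091·8.946=3.660 ≤ a1=4.956 → R1 fires; S=11 M=0 P=17
Draw 14: a1=4.543, a2=0.000, a3=0.000, a4=0.000, a5=4.522, a0=9.065; τ=−ln(0.8278)/9.065=0.021 → t=1.402 > T=1.39: stop.
At T=1.39: S=11 M=0 P=17; the largest is P.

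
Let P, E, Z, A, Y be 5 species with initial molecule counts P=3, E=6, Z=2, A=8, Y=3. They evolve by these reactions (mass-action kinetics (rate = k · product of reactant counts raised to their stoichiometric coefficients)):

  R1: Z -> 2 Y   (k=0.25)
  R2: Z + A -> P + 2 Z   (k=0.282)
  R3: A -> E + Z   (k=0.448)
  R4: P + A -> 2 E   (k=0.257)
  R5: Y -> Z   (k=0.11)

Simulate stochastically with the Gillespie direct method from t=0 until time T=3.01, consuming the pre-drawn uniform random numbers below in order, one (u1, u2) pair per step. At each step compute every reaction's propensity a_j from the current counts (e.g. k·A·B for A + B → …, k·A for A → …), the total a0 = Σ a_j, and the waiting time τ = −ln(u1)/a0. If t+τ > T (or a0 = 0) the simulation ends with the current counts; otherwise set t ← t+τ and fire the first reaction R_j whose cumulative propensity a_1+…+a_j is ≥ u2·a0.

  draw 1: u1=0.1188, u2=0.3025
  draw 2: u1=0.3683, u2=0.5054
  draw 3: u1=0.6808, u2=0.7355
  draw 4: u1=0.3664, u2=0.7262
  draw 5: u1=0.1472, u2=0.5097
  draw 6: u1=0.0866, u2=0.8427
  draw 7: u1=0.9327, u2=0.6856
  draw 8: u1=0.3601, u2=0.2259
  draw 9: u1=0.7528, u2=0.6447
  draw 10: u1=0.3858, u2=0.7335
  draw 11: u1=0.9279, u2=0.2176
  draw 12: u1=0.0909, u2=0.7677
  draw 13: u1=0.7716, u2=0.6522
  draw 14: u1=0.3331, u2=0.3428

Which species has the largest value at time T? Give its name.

t=0.000: P=3 E=6 Z=2 A=8 Y=3
Draw 1: a1=0.500, a2=4.512, a3=3.584, a4=6.168, a5=0.330, a0=15.094; τ=−ln(0.1188)/15.094=0.141 → t=0.141; u2·a0=0.3025·15.094=4.566; a1=0.500 < 4.566 ≤ a1+a2=5.012 → R2 fires; P=4 E=6 Z=3 A=7 Y=3
Draw 2: a1=0.750, a2=5.922, a3=3.136, a4=7.196, a5=0.330, a0=17.334; τ=−ln(0.3683)/17.334=0.058 → t=0.199; u2·a0=0.5054·17.334=8.761; a1+a2=6.672 < 8.761 ≤ a1+…+a3=9.808 → R3 fires; P=4 E=7 Z=4 A=6 Y=3
Draw 3: a1=1.000, a2=6.768, a3=2.688, a4=6.168, a5=0.330, a0=16.954; τ=−ln(0.6808)/16.954=0.023 → t=0.221; u2·a0=0.7355·16.954=12.470; a1+…+a3=10.456 < 12.470 ≤ a1+…+a4=16.624 → R4 fires; P=3 E=9 Z=4 A=5 Y=3
Draw 4: a1=1.000, a2=5.640, a3=2.240, a4=3.855, a5=0.330, a0=13.065; τ=−ln(0.3664)/13.065=0.077 → t=0.298; u2·a0=0.7262·13.065=9.488; a1+…+a3=8.880 < 9.488 ≤ a1+…+a4=12.735 → R4 fires; P=2 E=11 Z=4 A=4 Y=3
Draw 5: a1=1.000, a2=4.512, a3=1.792, a4=2.056, a5=0.330, a0=9.690; τ=−ln(0.1472)/9.690=0.198 → t=0.496; u2·a0=0.5097·9.690=4.939; a1=1.000 < 4.939 ≤ a1+a2=5.512 → R2 fires; P=3 E=11 Z=5 A=3 Y=3
Draw 6: a1=1.250, a2=4.230, a3=1.344, a4=2.313, a5=0.330, a0=9.467; τ=−ln(0.0866)/9.467=0.258 → t=0.754; u2·a0=0.8427·9.467=7.978; a1+…+a3=6.824 < 7.978 ≤ a1+…+a4=9.137 → R4 fires; P=2 E=13 Z=5 A=2 Y=3
Draw 7: a1=1.250, a2=2.820, a3=0.896, a4=1.028, a5=0.330, a0=6.324; τ=−ln(0.9327)/6.324=0.011 → t=0.765; u2·a0=0.6856·6.324=4.336; a1+a2=4.070 < 4.336 ≤ a1+…+a3=4.966 → R3 fires; P=2 E=14 Z=6 A=1 Y=3
Draw 8: a1=1.500, a2=1.692, a3=0.448, a4=0.514, a5=0.330, a0=4.484; τ=−ln(0.3601)/4.484=0.228 → t=0.993; u2·a0=0.2259·4.484=1.013 ≤ a1=1.500 → R1 fires; P=2 E=14 Z=5 A=1 Y=5
Draw 9: a1=1.250, a2=1.410, a3=0.448, a4=0.514, a5=0.550, a0=4.172; τ=−ln(0.7528)/4.172=0.068 → t=1.061; u2·a0=0.6447·4.172=2.690; a1+a2=2.660 < 2.690 ≤ a1+…+a3=3.108 → R3 fires; P=2 E=15 Z=6 A=0 Y=5
Draw 10: a1=1.500, a2=0.000, a3=0.000, a4=0.000, a5=0.550, a0=2.050; τ=−ln(0.3858)/2.050=0.465 → t=1.526; u2·a0=0.7335·2.050=1.504; a1+…+a4=1.500 < 1.504 ≤ a1+…+a5=2.050 → R5 fires; P=2 E=15 Z=7 A=0 Y=4
Draw 11: a1=1.750, a2=0.000, a3=0.000, a4=0.000, a5=0.440, a0=2.190; τ=−ln(0.9279)/2.190=0.034 → t=1.560; u2·a0=0.2176·2.190=0.477 ≤ a1=1.750 → R1 fires; P=2 E=15 Z=6 A=0 Y=6
Draw 12: a1=1.500, a2=0.000, a3=0.000, a4=0.000, a5=0.660, a0=2.160; τ=−ln(0.0909)/2.160=1.110 → t=2.670; u2·a0=0.7677·2.160=1.658; a1+…+a4=1.500 < 1.658 ≤ a1+…+a5=2.160 → R5 fires; P=2 E=15 Z=7 A=0 Y=5
Draw 13: a1=1.750, a2=0.000, a3=0.000, a4=0.000, a5=0.550, a0=2.300; τ=−ln(0.7716)/2.300=0.113 → t=2.783; u2·a0=0.6522·2.300=1.500 ≤ a1=1.750 → R1 fires; P=2 E=15 Z=6 A=0 Y=7
Draw 14: a1=1.500, a2=0.000, a3=0.000, a4=0.000, a5=0.770, a0=2.270; τ=−ln(0.3331)/2.270=0.484 → t=3.267 > T=3.01: stop.
At T=3.01: P=2 E=15 Z=6 A=0 Y=7; the largest is E.

Dominant species at T: E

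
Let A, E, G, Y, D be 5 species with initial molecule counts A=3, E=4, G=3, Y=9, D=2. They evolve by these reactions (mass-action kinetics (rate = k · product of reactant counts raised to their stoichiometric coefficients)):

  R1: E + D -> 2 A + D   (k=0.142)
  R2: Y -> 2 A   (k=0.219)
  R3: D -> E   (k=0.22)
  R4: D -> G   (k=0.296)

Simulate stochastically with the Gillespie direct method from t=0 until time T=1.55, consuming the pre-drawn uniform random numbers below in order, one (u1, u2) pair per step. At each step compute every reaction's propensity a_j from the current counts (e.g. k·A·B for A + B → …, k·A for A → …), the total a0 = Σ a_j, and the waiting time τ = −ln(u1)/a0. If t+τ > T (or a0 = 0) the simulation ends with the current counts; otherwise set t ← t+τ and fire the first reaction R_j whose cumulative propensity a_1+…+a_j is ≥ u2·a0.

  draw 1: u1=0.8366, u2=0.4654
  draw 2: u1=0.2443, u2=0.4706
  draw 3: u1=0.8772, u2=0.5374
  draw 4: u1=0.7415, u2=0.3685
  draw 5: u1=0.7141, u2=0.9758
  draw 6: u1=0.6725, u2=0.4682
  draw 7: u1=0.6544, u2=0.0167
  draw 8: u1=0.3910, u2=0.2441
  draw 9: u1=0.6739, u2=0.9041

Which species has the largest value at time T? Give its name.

t=0.000: A=3 E=4 G=3 Y=9 D=2
Draw 1: a1=1.136, a2=1.971, a3=0.440, a4=0.592, a0=4.139; τ=−ln(0.8366)/4.139=0.043 → t=0.043; u2·a0=0.4654·4.139=1.926; a1=1.136 < 1.926 ≤ a1+a2=3.107 → R2 fires; A=5 E=4 G=3 Y=8 D=2
Draw 2: a1=1.136, a2=1.752, a3=0.440, a4=0.592, a0=3.920; τ=−ln(0.2443)/3.920=0.360 → t=0.403; u2·a0=0.4706·3.920=1.845; a1=1.136 < 1.845 ≤ a1+a2=2.888 → R2 fires; A=7 E=4 G=3 Y=7 D=2
Draw 3: a1=1.136, a2=1.533, a3=0.440, a4=0.592, a0=3.701; τ=−ln(0.8772)/3.701=0.035 → t=0.438; u2·a0=0.5374·3.701=1.989; a1=1.136 < 1.989 ≤ a1+a2=2.669 → R2 fires; A=9 E=4 G=3 Y=6 D=2
Draw 4: a1=1.136, a2=1.314, a3=0.440, a4=0.592, a0=3.482; τ=−ln(0.7415)/3.482=0.086 → t=0.524; u2·a0=0.3685·3.482=1.283; a1=1.136 < 1.283 ≤ a1+a2=2.450 → R2 fires; A=11 E=4 G=3 Y=5 D=2
Draw 5: a1=1.136, a2=1.095, a3=0.440, a4=0.592, a0=3.263; τ=−ln(0.7141)/3.263=0.103 → t=0.627; u2·a0=0.9758·3.263=3.184; a1+…+a3=2.671 < 3.184 ≤ a1+…+a4=3.263 → R4 fires; A=11 E=4 G=4 Y=5 D=1
Draw 6: a1=0.568, a2=1.095, a3=0.220, a4=0.296, a0=2.179; τ=−ln(0.6725)/2.179=0.182 → t=0.809; u2·a0=0.4682·2.179=1.020; a1=0.568 < 1.020 ≤ a1+a2=1.663 → R2 fires; A=13 E=4 G=4 Y=4 D=1
Draw 7: a1=0.568, a2=0.876, a3=0.220, a4=0.296, a0=1.960; τ=−ln(0.6544)/1.960=0.216 → t=1.026; u2·a0=0.0167·1.960=0.033 ≤ a1=0.568 → R1 fires; A=15 E=3 G=4 Y=4 D=1
Draw 8: a1=0.426, a2=0.876, a3=0.220, a4=0.296, a0=1.818; τ=−ln(0.3910)/1.818=0.517 → t=1.542; u2·a0=0.2441·1.818=0.444; a1=0.426 < 0.444 ≤ a1+a2=1.302 → R2 fires; A=17 E=3 G=4 Y=3 D=1
Draw 9: a1=0.426, a2=0.657, a3=0.220, a4=0.296, a0=1.599; τ=−ln(0.6739)/1.599=0.247 → t=1.789 > T=1.55: stop.
At T=1.55: A=17 E=3 G=4 Y=3 D=1; the largest is A.

Dominant species at T: A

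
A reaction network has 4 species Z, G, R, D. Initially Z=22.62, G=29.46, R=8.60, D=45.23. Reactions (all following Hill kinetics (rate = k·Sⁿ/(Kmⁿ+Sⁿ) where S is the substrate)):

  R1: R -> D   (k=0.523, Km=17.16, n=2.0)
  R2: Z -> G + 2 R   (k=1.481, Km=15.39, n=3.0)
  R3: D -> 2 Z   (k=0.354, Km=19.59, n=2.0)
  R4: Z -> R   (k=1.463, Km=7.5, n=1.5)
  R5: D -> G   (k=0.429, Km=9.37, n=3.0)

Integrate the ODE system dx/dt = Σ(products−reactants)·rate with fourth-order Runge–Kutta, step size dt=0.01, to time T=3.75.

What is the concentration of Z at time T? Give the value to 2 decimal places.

Z at T = 16.71

RK4 with dt=0.01: 375 steps to T=3.75. Trajectory (selected grid times):
t=0.00: Z=22.62 G=29.46 R=8.60 D=45.23
t=0.42: Z=21.89 G=30.11 R=10.00 D=44.98
t=0.83: Z=21.19 G=30.73 R=11.33 D=44.74
t=1.25: Z=20.49 G=31.35 R=12.65 D=44.51
t=1.67: Z=19.81 G=31.96 R=13.93 D=44.29
t=2.08: Z=19.16 G=32.54 R=15.13 D=44.08
t=2.50: Z=18.52 G=33.12 R=16.33 D=43.88
t=2.92: Z=17.89 G=33.68 R=17.48 D=43.69
t=3.33: Z=17.30 G=34.22 R=18.57 D=43.50
t=3.75: Z=16.71 G=34.76 R=19.63 D=43.32
Read off Z at T=3.75: 16.71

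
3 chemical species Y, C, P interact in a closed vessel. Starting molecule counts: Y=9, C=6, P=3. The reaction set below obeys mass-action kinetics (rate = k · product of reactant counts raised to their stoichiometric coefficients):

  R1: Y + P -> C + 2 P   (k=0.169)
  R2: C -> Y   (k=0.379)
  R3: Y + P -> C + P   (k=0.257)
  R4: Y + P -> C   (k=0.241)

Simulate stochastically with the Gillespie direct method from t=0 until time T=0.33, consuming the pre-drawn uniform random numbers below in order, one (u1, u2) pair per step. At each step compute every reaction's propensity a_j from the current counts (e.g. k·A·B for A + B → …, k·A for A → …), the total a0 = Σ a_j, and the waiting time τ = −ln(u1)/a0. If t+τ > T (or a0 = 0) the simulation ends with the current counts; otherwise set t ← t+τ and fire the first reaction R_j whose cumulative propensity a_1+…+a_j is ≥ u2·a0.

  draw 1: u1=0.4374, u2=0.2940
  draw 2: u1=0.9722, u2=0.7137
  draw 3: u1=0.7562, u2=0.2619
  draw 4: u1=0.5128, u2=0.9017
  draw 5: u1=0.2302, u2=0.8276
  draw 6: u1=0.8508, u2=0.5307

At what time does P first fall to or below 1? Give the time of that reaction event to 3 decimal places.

t=0.000: Y=9 C=6 P=3
Draw 1: a1=4.563, a2=2.274, a3=6.939, a4=6.507, a0=20.283; τ=−ln(0.4374)/20.283=0.041 → t=0.041; u2·a0=0.2940·20.283=5.963; a1=4.563 < 5.963 ≤ a1+a2=6.837 → R2 fires; Y=10 C=5 P=3
Draw 2: a1=5.070, a2=1.895, a3=7.710, a4=7.230, a0=21.905; τ=−ln(0.9722)/21.905=0.001 → t=0.042; u2·a0=0.7137·21.905=15.634; a1+…+a3=14.675 < 15.634 ≤ a1+…+a4=21.905 → R4 fires; Y=9 C=6 P=2
Draw 3: a1=3.042, a2=2.274, a3=4.626, a4=4.338, a0=14.280; τ=−ln(0.7562)/14.280=0.020 → t=0.062; u2·a0=0.2619·14.280=3.740; a1=3.042 < 3.740 ≤ a1+a2=5.316 → R2 fires; Y=10 C=5 P=2
Draw 4: a1=3.380, a2=1.895, a3=5.140, a4=4.820, a0=15.235; τ=−ln(0.5128)/15.235=0.044 → t=0.105; u2·a0=0.9017·15.235=13.737; a1+…+a3=10.415 < 13.737 ≤ a1+…+a4=15.235 → R4 fires; Y=9 C=6 P=1
Draw 5: a1=1.521, a2=2.274, a3=2.313, a4=2.169, a0=8.277; τ=−ln(0.2302)/8.277=0.177 → t=0.283; u2·a0=0.8276·8.277=6.850; a1+…+a3=6.108 < 6.850 ≤ a1+…+a4=8.277 → R4 fires; Y=8 C=7 P=0
Draw 6: a1=0.000, a2=2.653, a3=0.000, a4=0.000, a0=2.653; τ=−ln(0.8508)/2.653=0.061 → t=0.344 > T=0.33: stop.
P first becomes ≤ 1 when it reaches 1 at the event at t=0.105.

Threshold first reached at t = 0.105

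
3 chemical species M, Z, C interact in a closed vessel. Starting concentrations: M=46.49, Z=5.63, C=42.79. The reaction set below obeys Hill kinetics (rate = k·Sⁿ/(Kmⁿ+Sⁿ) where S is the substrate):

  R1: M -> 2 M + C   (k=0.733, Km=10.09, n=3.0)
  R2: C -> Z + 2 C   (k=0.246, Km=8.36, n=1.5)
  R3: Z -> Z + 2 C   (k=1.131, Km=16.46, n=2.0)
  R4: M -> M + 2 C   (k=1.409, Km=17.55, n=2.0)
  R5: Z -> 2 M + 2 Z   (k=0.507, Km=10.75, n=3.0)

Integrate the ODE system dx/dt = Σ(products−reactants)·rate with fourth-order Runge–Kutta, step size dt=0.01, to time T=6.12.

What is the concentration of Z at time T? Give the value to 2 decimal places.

Z at T = 7.63

RK4 with dt=0.01: 612 steps to T=6.12. Trajectory (selected grid times):
t=0.00: M=46.49 Z=5.63 C=42.79
t=0.68: M=47.07 Z=5.83 C=45.28
t=1.36: M=47.67 Z=6.03 C=47.79
t=2.04: M=48.27 Z=6.25 C=50.32
t=2.72: M=48.88 Z=6.46 C=52.87
t=3.40: M=49.50 Z=6.68 C=55.43
t=4.08: M=50.14 Z=6.91 C=58.01
t=4.76: M=50.78 Z=7.15 C=60.61
t=5.44: M=51.44 Z=7.39 C=63.23
t=6.12: M=52.11 Z=7.63 C=65.87
Read off Z at T=6.12: 7.63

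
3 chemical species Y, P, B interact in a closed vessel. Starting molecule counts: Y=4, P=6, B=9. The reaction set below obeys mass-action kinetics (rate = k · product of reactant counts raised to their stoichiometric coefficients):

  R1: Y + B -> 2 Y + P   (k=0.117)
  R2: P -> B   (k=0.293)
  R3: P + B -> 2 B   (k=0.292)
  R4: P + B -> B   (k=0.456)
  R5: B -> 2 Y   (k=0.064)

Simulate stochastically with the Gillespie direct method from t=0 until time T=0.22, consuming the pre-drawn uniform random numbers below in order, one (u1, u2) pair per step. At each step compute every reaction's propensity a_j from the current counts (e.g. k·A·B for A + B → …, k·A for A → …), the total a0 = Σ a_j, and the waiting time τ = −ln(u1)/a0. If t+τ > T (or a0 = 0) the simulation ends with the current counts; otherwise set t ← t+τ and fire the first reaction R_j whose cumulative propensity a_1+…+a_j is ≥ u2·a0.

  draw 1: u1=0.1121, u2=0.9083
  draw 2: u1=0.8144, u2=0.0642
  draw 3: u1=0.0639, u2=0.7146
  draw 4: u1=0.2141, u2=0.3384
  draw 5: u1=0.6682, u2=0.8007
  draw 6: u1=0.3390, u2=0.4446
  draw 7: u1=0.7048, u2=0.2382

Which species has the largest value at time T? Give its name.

Dominant species at T: B

t=0.000: Y=4 P=6 B=9
Draw 1: a1=4.212, a2=1.758, a3=15.768, a4=24.624, a5=0.576, a0=46.938; τ=−ln(0.1121)/46.938=0.047 → t=0.047; u2·a0=0.9083·46.938=42.634; a1+…+a3=21.738 < 42.634 ≤ a1+…+a4=46.362 → R4 fires; Y=4 P=5 B=9
Draw 2: a1=4.212, a2=1.465, a3=13.140, a4=20.520, a5=0.576, a0=39.913; τ=−ln(0.8144)/39.913=0.005 → t=0.052; u2·a0=0.0642·39.913=2.562 ≤ a1=4.212 → R1 fires; Y=5 P=6 B=8
Draw 3: a1=4.680, a2=1.758, a3=14.016, a4=21.888, a5=0.512, a0=42.854; τ=−ln(0.0639)/42.854=0.064 → t=0.116; u2·a0=0.7146·42.854=30.623; a1+…+a3=20.454 < 30.623 ≤ a1+…+a4=42.342 → R4 fires; Y=5 P=5 B=8
Draw 4: a1=4.680, a2=1.465, a3=11.680, a4=18.240, a5=0.512, a0=36.577; τ=−ln(0.2141)/36.577=0.042 → t=0.158; u2·a0=0.3384·36.577=12.378; a1+a2=6.145 < 12.378 ≤ a1+…+a3=17.825 → R3 fires; Y=5 P=4 B=9
Draw 5: a1=5.265, a2=1.172, a3=10.512, a4=16.416, a5=0.576, a0=33.941; τ=−ln(0.6682)/33.941=0.012 → t=0.170; u2·a0=0.8007·33.941=27.177; a1+…+a3=16.949 < 27.177 ≤ a1+…+a4=33.365 → R4 fires; Y=5 P=3 B=9
Draw 6: a1=5.265, a2=0.879, a3=7.884, a4=12.312, a5=0.576, a0=26.916; τ=−ln(0.3390)/26.916=0.040 → t=0.210; u2·a0=0.4446·26.916=11.967; a1+a2=6.144 < 11.967 ≤ a1+…+a3=14.028 → R3 fires; Y=5 P=2 B=10
Draw 7: a1=5.850, a2=0.586, a3=5.840, a4=9.120, a5=0.640, a0=22.036; τ=−ln(0.7048)/22.036=0.016 → t=0.226 > T=0.22: stop.
At T=0.22: Y=5 P=2 B=10; the largest is B.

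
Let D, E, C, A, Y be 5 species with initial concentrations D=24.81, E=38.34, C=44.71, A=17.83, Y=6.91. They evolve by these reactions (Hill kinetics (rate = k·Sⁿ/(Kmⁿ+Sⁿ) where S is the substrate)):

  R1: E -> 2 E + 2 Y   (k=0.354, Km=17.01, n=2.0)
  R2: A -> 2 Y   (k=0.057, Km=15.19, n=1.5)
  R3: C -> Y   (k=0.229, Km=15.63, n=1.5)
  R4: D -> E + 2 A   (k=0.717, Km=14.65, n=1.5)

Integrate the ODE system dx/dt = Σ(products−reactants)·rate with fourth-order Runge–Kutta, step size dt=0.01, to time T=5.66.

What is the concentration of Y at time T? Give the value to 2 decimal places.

RK4 with dt=0.01: 566 steps to T=5.66. Trajectory (selected grid times):
t=0.00: D=24.81 E=38.34 C=44.71 A=17.83 Y=6.91
t=0.63: D=24.50 E=38.84 C=44.59 A=18.43 Y=7.44
t=1.26: D=24.19 E=39.33 C=44.47 A=19.02 Y=7.98
t=1.89: D=23.89 E=39.83 C=44.35 A=19.62 Y=8.52
t=2.52: D=23.58 E=40.32 C=44.23 A=20.20 Y=9.06
t=3.14: D=23.28 E=40.80 C=44.12 A=20.78 Y=9.59
t=3.77: D=22.98 E=41.29 C=44.00 A=21.35 Y=10.14
t=4.40: D=22.69 E=41.78 C=43.88 A=21.93 Y=10.68
t=5.03: D=22.39 E=42.27 C=43.76 A=22.50 Y=11.23
t=5.66: D=22.10 E=42.76 C=43.64 A=23.06 Y=11.78
Read off Y at T=5.66: 11.78

Y at T = 11.78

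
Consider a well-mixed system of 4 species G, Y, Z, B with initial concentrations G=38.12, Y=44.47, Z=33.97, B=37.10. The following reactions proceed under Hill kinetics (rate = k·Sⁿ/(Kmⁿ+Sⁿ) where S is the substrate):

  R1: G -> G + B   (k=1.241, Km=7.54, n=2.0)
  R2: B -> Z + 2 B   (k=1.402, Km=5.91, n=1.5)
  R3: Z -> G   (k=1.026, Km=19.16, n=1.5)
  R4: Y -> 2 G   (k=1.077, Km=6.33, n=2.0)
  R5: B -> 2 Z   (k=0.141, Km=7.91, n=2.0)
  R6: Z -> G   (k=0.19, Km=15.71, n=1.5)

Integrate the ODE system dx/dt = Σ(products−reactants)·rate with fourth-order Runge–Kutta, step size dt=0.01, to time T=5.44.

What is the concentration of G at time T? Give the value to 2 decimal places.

G at T = 54.39

RK4 with dt=0.01: 544 steps to T=5.44. Trajectory (selected grid times):
t=0.00: G=38.12 Y=44.47 Z=33.97 B=37.10
t=0.60: G=39.91 Y=43.84 Z=34.40 B=38.53
t=1.21: G=41.73 Y=43.19 Z=34.84 B=39.99
t=1.81: G=43.52 Y=42.56 Z=35.28 B=41.42
t=2.42: G=45.34 Y=41.92 Z=35.72 B=42.89
t=3.02: G=47.13 Y=41.29 Z=36.15 B=44.33
t=3.63: G=48.96 Y=40.65 Z=36.59 B=45.81
t=4.23: G=50.76 Y=40.01 Z=37.03 B=47.26
t=4.84: G=52.59 Y=39.37 Z=37.47 B=48.73
t=5.44: G=54.39 Y=38.74 Z=37.90 B=50.19
Read off G at T=5.44: 54.39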